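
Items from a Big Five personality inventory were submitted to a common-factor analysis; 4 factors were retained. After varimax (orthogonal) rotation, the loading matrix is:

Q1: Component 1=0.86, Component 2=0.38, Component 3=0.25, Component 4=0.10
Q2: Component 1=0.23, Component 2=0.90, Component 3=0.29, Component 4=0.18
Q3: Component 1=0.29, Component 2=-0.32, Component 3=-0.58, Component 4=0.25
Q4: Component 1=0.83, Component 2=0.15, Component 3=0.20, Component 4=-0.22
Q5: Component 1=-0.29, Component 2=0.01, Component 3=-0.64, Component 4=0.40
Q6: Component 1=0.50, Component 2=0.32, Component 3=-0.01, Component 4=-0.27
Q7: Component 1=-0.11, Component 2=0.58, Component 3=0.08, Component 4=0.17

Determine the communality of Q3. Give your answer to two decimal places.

h² = 0.29² + (-0.32)² + (-0.58)² + 0.25² = 0.0841 + 0.1024 + 0.3364 + 0.0625 = 0.5854

0.59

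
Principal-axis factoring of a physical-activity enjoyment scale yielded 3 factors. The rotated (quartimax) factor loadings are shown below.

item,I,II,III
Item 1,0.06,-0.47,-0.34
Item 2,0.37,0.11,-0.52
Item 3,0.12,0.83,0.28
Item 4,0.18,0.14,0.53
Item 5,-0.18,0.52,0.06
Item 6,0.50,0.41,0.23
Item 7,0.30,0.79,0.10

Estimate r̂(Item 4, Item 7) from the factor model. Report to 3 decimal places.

0.218

r̂ = Σ λ_i·λ_j across factors = (0.18)(0.30) + (0.14)(0.79) + (0.53)(0.10)
  = +0.0540 +0.1106 +0.0530 = 0.2176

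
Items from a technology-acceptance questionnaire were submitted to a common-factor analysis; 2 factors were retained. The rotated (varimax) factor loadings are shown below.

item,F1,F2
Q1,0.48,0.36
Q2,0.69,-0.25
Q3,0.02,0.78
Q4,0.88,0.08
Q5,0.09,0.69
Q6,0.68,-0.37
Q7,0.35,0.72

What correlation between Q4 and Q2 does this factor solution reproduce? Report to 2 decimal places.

0.59

r̂ = Σ λ_i·λ_j across factors = (0.88)(0.69) + (0.08)(-0.25)
  = +0.6072 -0.0200 = 0.5872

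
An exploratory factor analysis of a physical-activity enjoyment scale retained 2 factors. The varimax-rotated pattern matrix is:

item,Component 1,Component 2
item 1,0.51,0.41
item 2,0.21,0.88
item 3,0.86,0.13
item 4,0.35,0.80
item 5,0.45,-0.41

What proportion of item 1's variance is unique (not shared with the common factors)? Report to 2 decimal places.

h² = 0.51² + 0.41² = 0.2601 + 0.1681 = 0.4282
Uniqueness u² = 1 − h² = 1 − 0.4282 = 0.5718

0.57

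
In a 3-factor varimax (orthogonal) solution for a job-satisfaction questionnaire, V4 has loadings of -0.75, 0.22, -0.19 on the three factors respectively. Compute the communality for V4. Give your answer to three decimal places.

0.647

h² = (-0.75)² + 0.22² + (-0.19)² = 0.5625 + 0.0484 + 0.0361 = 0.6470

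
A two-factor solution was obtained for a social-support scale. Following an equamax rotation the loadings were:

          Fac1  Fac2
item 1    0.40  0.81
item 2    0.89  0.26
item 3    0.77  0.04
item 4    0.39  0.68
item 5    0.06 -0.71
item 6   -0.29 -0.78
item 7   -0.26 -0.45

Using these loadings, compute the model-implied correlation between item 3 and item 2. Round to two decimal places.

0.70

r̂ = Σ λ_i·λ_j across factors = (0.77)(0.89) + (0.04)(0.26)
  = +0.6853 +0.0104 = 0.6957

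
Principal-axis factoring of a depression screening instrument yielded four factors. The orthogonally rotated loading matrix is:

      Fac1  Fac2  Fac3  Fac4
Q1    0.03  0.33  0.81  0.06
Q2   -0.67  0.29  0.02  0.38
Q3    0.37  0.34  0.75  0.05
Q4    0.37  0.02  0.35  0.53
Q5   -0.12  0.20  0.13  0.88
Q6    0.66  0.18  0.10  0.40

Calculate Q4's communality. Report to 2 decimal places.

0.54

h² = 0.37² + 0.02² + 0.35² + 0.53² = 0.1369 + 0.0004 + 0.1225 + 0.2809 = 0.5407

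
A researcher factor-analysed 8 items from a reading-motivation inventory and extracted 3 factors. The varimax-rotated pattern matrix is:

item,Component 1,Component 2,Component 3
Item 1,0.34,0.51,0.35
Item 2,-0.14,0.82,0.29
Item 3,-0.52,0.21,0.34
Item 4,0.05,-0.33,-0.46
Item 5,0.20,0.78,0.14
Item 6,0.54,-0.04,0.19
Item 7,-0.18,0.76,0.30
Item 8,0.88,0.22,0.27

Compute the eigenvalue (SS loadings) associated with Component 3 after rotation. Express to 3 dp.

0.752

SS loadings for Component 3 = 0.35² + 0.29² + 0.34² + (-0.46)² + 0.14² + 0.19² + 0.30² + 0.27² = 0.1225 + 0.0841 + 0.1156 + 0.2116 + 0.0196 + 0.0361 + 0.0900 + 0.0729 = 0.7524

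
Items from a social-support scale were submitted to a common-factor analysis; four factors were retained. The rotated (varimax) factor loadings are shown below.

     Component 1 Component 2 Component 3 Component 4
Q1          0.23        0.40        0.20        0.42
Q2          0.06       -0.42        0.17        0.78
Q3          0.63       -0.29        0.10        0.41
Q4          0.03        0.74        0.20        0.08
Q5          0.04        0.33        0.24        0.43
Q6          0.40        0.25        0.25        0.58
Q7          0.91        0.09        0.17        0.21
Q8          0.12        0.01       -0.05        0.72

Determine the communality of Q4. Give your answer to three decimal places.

0.595

h² = 0.03² + 0.74² + 0.20² + 0.08² = 0.0009 + 0.5476 + 0.0400 + 0.0064 = 0.5949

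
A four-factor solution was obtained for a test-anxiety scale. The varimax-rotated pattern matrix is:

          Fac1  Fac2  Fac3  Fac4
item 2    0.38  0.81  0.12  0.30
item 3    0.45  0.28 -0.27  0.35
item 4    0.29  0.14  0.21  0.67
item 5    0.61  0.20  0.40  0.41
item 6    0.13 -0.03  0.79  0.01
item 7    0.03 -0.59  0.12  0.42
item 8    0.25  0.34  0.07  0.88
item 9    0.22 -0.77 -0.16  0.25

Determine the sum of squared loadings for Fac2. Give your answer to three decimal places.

SS loadings for Fac2 = 0.81² + 0.28² + 0.14² + 0.20² + (-0.03)² + (-0.59)² + 0.34² + (-0.77)² = 0.6561 + 0.0784 + 0.0196 + 0.0400 + 0.0009 + 0.3481 + 0.1156 + 0.5929 = 1.8516

1.852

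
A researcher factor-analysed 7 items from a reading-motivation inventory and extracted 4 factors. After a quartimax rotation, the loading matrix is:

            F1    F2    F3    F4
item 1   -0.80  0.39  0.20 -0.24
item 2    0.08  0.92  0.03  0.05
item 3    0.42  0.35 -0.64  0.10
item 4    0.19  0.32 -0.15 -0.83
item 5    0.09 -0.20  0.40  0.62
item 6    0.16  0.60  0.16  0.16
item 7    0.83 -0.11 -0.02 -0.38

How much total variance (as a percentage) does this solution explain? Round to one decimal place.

74.1%

SS loadings by factor: 1.5815, 1.6355, 0.6590, 1.3134; total = 5.1894.
Total variance with 7 standardized items is 7, so the solution explains 5.1894/7 = 0.7413 = 74.13%.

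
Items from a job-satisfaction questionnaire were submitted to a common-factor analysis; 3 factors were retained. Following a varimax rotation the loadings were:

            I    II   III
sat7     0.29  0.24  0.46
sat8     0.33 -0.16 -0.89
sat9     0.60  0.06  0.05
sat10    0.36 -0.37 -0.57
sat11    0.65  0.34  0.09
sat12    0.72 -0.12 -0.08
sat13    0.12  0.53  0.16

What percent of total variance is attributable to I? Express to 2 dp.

SS loadings for I = 0.29² + 0.33² + 0.60² + 0.36² + 0.65² + 0.72² + 0.12² = 1.6379
With 7 standardized items, total variance = 7. Proportion = 1.6379/7 = 0.2340 → 23.40%.

23.40%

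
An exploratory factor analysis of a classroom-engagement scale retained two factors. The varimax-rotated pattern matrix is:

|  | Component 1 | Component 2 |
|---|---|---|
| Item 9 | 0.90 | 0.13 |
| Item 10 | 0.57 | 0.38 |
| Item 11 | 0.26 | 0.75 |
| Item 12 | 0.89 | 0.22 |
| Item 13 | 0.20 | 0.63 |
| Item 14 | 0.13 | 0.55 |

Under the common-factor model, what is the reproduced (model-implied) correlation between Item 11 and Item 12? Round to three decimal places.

0.396

r̂ = Σ λ_i·λ_j across factors = (0.26)(0.89) + (0.75)(0.22)
  = +0.2314 +0.1650 = 0.3964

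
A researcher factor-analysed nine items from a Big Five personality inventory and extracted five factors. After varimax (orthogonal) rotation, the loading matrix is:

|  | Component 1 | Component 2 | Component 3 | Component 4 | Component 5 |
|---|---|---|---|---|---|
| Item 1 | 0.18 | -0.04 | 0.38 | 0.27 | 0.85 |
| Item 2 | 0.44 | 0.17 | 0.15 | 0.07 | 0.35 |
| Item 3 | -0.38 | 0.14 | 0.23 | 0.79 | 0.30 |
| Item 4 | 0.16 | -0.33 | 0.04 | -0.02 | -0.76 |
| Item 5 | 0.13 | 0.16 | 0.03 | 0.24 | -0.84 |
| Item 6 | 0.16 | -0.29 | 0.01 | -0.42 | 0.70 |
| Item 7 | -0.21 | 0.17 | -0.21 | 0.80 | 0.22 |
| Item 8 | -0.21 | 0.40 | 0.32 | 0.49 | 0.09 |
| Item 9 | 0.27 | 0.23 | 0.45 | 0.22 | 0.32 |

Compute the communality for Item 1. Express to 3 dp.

h² = 0.18² + (-0.04)² + 0.38² + 0.27² + 0.85² = 0.0324 + 0.0016 + 0.1444 + 0.0729 + 0.7225 = 0.9738

0.974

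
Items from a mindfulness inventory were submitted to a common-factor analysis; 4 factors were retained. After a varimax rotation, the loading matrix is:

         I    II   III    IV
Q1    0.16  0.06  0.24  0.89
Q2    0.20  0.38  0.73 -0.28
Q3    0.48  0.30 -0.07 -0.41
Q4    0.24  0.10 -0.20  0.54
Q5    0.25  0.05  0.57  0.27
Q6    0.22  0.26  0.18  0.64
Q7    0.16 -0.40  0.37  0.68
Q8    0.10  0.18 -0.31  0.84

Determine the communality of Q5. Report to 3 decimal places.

h² = 0.25² + 0.05² + 0.57² + 0.27² = 0.0625 + 0.0025 + 0.3249 + 0.0729 = 0.4628

0.463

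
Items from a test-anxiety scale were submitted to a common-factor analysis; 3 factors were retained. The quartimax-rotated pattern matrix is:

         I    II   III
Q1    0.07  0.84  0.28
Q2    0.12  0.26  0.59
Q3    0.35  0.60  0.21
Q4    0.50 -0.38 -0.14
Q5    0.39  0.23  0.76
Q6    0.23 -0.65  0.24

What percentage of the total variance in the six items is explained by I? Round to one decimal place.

9.9%

SS loadings for I = 0.07² + 0.12² + 0.35² + 0.50² + 0.39² + 0.23² = 0.5968
With 6 standardized items, total variance = 6. Proportion = 0.5968/6 = 0.0995 → 9.95%.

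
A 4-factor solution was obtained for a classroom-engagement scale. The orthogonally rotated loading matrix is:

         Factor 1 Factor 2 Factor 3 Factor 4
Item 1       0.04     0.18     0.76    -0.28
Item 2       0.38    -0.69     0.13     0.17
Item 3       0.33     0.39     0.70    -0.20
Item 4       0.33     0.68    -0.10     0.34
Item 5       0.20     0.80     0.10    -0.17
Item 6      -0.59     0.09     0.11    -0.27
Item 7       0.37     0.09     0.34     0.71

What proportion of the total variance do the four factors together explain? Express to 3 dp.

SS loadings by factor: 0.8888, 1.7792, 1.2322, 0.8688; total = 4.7690.
Total variance with 7 standardized items is 7, so the solution explains 4.7690/7 = 0.6813.

0.681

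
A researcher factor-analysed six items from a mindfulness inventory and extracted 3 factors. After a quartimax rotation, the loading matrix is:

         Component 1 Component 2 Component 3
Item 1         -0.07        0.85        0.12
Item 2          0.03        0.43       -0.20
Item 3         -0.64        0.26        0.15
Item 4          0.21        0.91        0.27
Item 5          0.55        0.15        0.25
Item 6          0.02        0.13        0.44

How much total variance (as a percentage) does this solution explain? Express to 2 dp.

50.18%

SS loadings by factor: 0.7624, 1.8425, 0.4059; total = 3.0108.
Total variance with 6 standardized items is 6, so the solution explains 3.0108/6 = 0.5018 = 50.18%.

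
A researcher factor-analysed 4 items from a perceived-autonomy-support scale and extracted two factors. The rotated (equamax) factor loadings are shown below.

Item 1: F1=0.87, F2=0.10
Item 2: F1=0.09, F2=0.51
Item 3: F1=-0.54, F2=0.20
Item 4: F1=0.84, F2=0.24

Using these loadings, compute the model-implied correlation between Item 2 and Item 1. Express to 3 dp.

r̂ = Σ λ_i·λ_j across factors = (0.09)(0.87) + (0.51)(0.10)
  = +0.0783 +0.0510 = 0.1293

0.129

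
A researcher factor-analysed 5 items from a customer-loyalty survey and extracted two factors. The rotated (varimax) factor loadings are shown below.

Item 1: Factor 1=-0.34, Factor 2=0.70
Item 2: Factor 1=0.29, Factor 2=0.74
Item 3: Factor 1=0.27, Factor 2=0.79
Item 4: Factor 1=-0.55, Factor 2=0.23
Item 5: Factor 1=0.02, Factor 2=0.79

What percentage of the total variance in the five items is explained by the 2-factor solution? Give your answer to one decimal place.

SS loadings by factor: 0.5755, 2.3387; total = 2.9142.
Total variance with 5 standardized items is 5, so the solution explains 2.9142/5 = 0.5828 = 58.28%.

58.3%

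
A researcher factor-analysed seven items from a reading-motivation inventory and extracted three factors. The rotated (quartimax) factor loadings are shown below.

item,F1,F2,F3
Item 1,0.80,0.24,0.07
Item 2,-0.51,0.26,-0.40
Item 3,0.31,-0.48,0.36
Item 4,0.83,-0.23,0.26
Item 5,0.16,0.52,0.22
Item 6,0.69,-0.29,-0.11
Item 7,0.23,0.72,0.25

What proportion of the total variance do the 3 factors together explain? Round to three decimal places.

Communalities: 0.7025, 0.4877, 0.4561, 0.8094, 0.3444, 0.5723, 0.6338; Σh² = 4.0062.
Total variance with 7 standardized items is 7, so the solution explains 4.0062/7 = 0.5723.

0.572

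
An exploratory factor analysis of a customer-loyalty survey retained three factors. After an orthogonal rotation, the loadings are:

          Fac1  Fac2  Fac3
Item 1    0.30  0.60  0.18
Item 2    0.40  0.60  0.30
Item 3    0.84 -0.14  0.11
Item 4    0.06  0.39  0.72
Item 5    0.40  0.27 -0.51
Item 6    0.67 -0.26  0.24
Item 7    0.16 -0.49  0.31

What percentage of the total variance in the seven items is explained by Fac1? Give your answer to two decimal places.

SS loadings for Fac1 = 0.30² + 0.40² + 0.84² + 0.06² + 0.40² + 0.67² + 0.16² = 1.5937
With 7 standardized items, total variance = 7. Proportion = 1.5937/7 = 0.2277 → 22.77%.

22.77%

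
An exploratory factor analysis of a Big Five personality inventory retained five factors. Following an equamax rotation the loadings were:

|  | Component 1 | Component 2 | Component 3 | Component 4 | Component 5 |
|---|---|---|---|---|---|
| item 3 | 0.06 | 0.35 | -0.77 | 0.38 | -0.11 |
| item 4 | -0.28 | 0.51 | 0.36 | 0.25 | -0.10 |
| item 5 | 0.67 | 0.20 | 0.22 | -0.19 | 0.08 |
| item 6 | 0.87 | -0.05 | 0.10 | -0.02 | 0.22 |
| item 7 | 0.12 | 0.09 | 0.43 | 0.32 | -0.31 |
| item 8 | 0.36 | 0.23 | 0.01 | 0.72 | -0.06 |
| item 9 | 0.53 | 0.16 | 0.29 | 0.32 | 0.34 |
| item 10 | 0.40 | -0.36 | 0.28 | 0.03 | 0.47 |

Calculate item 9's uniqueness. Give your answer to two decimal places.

0.39

h² = 0.53² + 0.16² + 0.29² + 0.32² + 0.34² = 0.2809 + 0.0256 + 0.0841 + 0.1024 + 0.1156 = 0.6086
Uniqueness u² = 1 − h² = 1 − 0.6086 = 0.3914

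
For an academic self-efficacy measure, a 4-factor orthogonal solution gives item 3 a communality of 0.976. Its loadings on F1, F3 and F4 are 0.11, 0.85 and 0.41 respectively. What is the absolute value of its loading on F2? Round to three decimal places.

Under orthogonal rotation h² = Σλ², so λ_F2² = h² − (0.9027) = 0.976 − 0.9027 = 0.0733.
|λ| = √0.0733 = 0.2707.

0.271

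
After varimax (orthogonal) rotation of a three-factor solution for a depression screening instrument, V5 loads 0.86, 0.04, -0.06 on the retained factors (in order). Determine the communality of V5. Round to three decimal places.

0.745

h² = 0.86² + 0.04² + (-0.06)² = 0.7396 + 0.0016 + 0.0036 = 0.7448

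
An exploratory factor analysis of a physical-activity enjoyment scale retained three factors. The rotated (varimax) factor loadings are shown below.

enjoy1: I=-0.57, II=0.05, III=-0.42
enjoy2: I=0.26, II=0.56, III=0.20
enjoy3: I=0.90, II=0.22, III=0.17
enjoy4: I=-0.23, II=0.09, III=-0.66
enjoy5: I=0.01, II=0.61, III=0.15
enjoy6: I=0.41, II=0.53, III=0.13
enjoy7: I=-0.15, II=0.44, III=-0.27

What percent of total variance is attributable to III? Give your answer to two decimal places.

11.33%

SS loadings for III = (-0.42)² + 0.20² + 0.17² + (-0.66)² + 0.15² + 0.13² + (-0.27)² = 0.7932
With 7 standardized items, total variance = 7. Proportion = 0.7932/7 = 0.1133 → 11.33%.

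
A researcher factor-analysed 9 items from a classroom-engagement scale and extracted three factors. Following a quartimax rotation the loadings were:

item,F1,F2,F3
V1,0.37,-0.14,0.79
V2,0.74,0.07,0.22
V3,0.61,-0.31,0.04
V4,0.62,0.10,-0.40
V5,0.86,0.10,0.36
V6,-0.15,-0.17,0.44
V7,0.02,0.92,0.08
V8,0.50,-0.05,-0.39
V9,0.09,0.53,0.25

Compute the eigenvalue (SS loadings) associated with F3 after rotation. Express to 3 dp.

1.378

SS loadings for F3 = 0.79² + 0.22² + 0.04² + (-0.40)² + 0.36² + 0.44² + 0.08² + (-0.39)² + 0.25² = 0.6241 + 0.0484 + 0.0016 + 0.1600 + 0.1296 + 0.1936 + 0.0064 + 0.1521 + 0.0625 = 1.3783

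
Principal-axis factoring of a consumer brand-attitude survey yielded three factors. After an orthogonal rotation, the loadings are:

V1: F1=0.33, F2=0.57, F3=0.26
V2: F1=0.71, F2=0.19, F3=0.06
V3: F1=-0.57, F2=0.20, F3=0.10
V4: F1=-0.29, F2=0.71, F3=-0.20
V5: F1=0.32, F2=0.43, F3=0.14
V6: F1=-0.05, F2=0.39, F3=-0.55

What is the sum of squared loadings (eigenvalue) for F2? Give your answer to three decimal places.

SS loadings for F2 = 0.57² + 0.19² + 0.20² + 0.71² + 0.43² + 0.39² = 0.3249 + 0.0361 + 0.0400 + 0.5041 + 0.1849 + 0.1521 = 1.2421

1.242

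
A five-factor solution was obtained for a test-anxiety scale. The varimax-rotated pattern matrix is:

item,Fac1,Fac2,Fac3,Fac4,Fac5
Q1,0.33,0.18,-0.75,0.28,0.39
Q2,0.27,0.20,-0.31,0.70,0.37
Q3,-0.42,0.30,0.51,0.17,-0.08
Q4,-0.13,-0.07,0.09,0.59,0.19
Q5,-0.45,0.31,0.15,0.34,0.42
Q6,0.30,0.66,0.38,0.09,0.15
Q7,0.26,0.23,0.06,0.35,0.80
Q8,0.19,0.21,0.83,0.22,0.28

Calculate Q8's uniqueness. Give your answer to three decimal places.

h² = 0.19² + 0.21² + 0.83² + 0.22² + 0.28² = 0.0361 + 0.0441 + 0.6889 + 0.0484 + 0.0784 = 0.8959
Uniqueness u² = 1 − h² = 1 − 0.8959 = 0.1041

0.104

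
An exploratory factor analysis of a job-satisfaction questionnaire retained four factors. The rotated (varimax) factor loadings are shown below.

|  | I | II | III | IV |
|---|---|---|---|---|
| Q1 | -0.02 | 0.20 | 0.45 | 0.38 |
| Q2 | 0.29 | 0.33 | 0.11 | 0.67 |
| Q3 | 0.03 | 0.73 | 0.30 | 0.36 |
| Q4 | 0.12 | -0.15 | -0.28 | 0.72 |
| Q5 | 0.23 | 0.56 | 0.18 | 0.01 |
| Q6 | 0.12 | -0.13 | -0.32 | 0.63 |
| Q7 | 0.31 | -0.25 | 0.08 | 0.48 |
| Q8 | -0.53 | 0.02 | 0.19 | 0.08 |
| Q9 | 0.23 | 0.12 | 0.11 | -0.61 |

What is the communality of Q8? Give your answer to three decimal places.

0.324

h² = (-0.53)² + 0.02² + 0.19² + 0.08² = 0.2809 + 0.0004 + 0.0361 + 0.0064 = 0.3238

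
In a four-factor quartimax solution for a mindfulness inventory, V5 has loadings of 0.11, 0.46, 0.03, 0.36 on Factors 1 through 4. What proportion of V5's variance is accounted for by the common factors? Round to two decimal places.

h² = 0.11² + 0.46² + 0.03² + 0.36² = 0.0121 + 0.2116 + 0.0009 + 0.1296 = 0.3542

0.35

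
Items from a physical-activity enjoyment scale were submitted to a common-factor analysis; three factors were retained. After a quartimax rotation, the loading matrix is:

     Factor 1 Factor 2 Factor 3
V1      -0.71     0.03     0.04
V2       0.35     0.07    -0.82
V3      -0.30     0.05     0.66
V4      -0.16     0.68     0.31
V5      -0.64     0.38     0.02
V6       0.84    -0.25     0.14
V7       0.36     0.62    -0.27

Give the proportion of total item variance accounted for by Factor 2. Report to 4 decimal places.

0.1517

SS loadings for Factor 2 = 0.03² + 0.07² + 0.05² + 0.68² + 0.38² + (-0.25)² + 0.62² = 1.0620
Proportion of variance = 1.0620 / 7 = 0.1517.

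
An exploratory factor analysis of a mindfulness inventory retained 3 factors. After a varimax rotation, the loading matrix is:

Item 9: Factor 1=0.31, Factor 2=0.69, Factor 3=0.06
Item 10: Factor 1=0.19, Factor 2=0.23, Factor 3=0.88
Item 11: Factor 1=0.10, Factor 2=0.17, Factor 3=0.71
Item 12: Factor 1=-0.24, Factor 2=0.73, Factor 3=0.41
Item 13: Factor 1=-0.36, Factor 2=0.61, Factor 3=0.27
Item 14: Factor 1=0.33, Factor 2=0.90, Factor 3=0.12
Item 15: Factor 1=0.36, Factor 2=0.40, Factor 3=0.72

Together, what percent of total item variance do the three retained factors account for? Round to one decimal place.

Communalities: 0.5758, 0.8634, 0.5430, 0.7586, 0.5746, 0.9333, 0.8080; Σh² = 5.0567.
Total variance with 7 standardized items is 7, so the solution explains 5.0567/7 = 0.7224 = 72.24%.

72.2%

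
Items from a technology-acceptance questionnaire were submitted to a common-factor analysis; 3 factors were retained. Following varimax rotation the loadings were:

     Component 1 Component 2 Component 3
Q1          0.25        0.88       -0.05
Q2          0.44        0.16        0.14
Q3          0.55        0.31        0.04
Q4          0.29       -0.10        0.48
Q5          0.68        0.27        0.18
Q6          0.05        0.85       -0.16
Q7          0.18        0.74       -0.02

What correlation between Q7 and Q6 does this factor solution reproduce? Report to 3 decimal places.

r̂ = Σ λ_i·λ_j across factors = (0.18)(0.05) + (0.74)(0.85) + (-0.02)(-0.16)
  = +0.0090 +0.6290 +0.0032 = 0.6412

0.641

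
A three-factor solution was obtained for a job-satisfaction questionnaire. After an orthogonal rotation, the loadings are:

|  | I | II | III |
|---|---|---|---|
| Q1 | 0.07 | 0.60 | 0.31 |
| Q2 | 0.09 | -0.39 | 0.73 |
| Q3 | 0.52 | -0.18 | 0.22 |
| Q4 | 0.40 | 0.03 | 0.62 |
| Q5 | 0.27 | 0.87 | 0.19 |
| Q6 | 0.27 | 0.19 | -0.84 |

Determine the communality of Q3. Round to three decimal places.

0.351

h² = 0.52² + (-0.18)² + 0.22² = 0.2704 + 0.0324 + 0.0484 = 0.3512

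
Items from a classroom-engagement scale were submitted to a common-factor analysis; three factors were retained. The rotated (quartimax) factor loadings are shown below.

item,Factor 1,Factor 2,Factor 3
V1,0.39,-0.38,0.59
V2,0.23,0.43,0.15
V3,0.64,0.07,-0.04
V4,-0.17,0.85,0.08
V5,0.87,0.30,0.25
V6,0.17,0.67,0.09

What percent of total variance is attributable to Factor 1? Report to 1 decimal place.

SS loadings for Factor 1 = 0.39² + 0.23² + 0.64² + (-0.17)² + 0.87² + 0.17² = 1.4293
With 6 standardized items, total variance = 6. Proportion = 1.4293/6 = 0.2382 → 23.82%.

23.8%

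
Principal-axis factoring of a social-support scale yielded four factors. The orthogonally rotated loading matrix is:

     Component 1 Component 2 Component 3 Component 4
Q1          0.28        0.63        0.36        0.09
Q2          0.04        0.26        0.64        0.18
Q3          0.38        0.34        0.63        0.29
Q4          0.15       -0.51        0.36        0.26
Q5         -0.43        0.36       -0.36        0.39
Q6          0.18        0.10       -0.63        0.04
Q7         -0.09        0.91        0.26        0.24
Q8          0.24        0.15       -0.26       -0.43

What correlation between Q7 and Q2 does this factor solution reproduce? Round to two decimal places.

0.44

r̂ = Σ λ_i·λ_j across factors = (-0.09)(0.04) + (0.91)(0.26) + (0.26)(0.64) + (0.24)(0.18)
  = -0.0036 +0.2366 +0.1664 +0.0432 = 0.4426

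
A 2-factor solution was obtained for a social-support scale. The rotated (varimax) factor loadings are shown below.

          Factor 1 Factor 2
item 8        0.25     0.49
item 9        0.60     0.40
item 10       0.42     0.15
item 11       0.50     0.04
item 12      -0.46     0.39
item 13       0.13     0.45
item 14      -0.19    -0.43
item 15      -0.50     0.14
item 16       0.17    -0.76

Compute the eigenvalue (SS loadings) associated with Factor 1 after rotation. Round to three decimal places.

1.392

SS loadings for Factor 1 = 0.25² + 0.60² + 0.42² + 0.50² + (-0.46)² + 0.13² + (-0.19)² + (-0.50)² + 0.17² = 0.0625 + 0.3600 + 0.1764 + 0.2500 + 0.2116 + 0.0169 + 0.0361 + 0.2500 + 0.0289 = 1.3924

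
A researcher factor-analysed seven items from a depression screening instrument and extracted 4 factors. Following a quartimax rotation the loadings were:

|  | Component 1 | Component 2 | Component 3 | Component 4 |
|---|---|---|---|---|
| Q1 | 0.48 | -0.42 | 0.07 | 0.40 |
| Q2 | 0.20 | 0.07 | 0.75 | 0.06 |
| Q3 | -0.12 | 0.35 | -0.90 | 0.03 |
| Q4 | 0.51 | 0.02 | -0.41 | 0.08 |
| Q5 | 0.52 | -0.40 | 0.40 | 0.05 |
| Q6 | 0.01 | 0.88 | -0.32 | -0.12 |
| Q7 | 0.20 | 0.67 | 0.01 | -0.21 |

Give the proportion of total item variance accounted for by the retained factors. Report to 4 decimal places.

0.6547

SS loadings by factor: 0.8554, 1.6875, 1.8080, 0.2319; total = 4.5828.
Total variance with 7 standardized items is 7, so the solution explains 4.5828/7 = 0.6547.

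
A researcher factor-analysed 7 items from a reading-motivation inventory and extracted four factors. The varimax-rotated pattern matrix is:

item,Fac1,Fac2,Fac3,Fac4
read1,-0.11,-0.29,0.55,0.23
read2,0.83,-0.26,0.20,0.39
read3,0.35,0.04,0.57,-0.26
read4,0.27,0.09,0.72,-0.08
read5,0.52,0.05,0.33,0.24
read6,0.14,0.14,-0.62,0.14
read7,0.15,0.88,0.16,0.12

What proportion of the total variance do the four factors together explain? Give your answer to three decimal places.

SS loadings by factor: 1.2089, 0.9579, 1.7047, 0.3706; total = 4.2421.
Total variance with 7 standardized items is 7, so the solution explains 4.2421/7 = 0.6060.

0.606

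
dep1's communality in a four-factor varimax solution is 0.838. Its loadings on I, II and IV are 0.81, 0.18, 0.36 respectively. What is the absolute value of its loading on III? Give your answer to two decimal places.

0.14

Under orthogonal rotation h² = Σλ², so λ_III² = h² − (0.8181) = 0.838 − 0.8181 = 0.0199.
|λ| = √0.0199 = 0.1411.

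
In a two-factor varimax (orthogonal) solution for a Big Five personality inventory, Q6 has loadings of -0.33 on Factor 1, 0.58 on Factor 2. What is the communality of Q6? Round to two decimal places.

0.45

h² = (-0.33)² + 0.58² = 0.1089 + 0.3364 = 0.4453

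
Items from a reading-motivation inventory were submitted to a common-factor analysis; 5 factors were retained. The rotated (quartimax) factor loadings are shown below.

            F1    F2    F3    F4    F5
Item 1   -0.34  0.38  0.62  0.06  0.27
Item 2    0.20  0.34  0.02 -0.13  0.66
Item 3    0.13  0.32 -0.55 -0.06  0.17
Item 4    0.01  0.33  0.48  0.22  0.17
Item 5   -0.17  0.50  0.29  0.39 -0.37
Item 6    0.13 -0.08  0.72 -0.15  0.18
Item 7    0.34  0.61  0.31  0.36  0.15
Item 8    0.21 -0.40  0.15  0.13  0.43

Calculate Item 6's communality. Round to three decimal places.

0.597

h² = 0.13² + (-0.08)² + 0.72² + (-0.15)² + 0.18² = 0.0169 + 0.0064 + 0.5184 + 0.0225 + 0.0324 = 0.5966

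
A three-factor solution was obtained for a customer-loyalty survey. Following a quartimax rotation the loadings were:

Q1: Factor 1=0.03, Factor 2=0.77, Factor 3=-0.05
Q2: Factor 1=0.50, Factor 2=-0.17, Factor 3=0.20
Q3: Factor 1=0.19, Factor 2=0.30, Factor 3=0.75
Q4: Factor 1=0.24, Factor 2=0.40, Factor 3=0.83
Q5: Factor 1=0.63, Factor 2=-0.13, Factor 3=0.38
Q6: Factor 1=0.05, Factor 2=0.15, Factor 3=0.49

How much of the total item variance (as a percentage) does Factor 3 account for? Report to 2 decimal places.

SS loadings for Factor 3 = (-0.05)² + 0.20² + 0.75² + 0.83² + 0.38² + 0.49² = 1.6784
With 6 standardized items, total variance = 6. Proportion = 1.6784/6 = 0.2797 → 27.97%.

27.97%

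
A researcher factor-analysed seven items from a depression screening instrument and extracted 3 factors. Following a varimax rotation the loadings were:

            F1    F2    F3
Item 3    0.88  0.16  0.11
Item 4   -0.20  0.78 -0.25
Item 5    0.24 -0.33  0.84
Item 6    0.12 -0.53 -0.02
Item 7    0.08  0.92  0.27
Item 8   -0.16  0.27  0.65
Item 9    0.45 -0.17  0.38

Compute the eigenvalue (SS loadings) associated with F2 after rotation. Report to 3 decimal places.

1.972

SS loadings for F2 = 0.16² + 0.78² + (-0.33)² + (-0.53)² + 0.92² + 0.27² + (-0.17)² = 0.0256 + 0.6084 + 0.1089 + 0.2809 + 0.8464 + 0.0729 + 0.0289 = 1.9720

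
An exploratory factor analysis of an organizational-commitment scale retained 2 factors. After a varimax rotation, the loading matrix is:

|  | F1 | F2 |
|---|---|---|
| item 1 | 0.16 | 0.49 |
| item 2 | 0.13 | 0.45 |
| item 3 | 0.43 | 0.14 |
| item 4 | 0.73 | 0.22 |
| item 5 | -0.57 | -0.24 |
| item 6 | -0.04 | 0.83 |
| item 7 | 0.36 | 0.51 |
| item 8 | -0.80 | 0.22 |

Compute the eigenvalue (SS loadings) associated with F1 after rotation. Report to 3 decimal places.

1.856

SS loadings for F1 = 0.16² + 0.13² + 0.43² + 0.73² + (-0.57)² + (-0.04)² + 0.36² + (-0.80)² = 0.0256 + 0.0169 + 0.1849 + 0.5329 + 0.3249 + 0.0016 + 0.1296 + 0.6400 = 1.8564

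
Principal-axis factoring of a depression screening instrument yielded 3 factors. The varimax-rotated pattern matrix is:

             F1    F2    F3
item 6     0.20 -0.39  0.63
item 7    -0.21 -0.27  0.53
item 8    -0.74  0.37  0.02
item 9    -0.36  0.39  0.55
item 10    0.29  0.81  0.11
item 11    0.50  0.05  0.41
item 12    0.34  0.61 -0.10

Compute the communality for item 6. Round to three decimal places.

0.589

h² = 0.20² + (-0.39)² + 0.63² = 0.0400 + 0.1521 + 0.3969 = 0.5890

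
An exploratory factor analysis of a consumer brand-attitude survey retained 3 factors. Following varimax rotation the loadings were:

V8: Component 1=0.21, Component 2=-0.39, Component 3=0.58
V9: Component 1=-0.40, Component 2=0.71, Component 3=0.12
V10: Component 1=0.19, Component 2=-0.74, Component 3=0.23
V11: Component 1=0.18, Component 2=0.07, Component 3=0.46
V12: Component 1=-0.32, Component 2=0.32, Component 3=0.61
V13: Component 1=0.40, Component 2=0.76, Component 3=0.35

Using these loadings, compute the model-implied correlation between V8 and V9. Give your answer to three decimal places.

r̂ = Σ λ_i·λ_j across factors = (0.21)(-0.40) + (-0.39)(0.71) + (0.58)(0.12)
  = -0.0840 -0.2769 +0.0696 = -0.2913

-0.291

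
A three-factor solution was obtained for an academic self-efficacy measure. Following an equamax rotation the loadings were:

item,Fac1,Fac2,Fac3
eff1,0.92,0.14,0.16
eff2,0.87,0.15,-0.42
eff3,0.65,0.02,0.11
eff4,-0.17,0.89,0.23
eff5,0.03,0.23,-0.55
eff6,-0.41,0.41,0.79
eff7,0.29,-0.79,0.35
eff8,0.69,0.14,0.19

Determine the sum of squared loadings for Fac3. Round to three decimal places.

1.352

SS loadings for Fac3 = 0.16² + (-0.42)² + 0.11² + 0.23² + (-0.55)² + 0.79² + 0.35² + 0.19² = 0.0256 + 0.1764 + 0.0121 + 0.0529 + 0.3025 + 0.6241 + 0.1225 + 0.0361 = 1.3522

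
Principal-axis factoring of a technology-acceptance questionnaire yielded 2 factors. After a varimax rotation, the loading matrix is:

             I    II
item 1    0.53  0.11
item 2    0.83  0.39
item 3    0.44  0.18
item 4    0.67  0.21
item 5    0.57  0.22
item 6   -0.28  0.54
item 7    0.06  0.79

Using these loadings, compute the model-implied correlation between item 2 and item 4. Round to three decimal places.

0.638

r̂ = Σ λ_i·λ_j across factors = (0.83)(0.67) + (0.39)(0.21)
  = +0.5561 +0.0819 = 0.6380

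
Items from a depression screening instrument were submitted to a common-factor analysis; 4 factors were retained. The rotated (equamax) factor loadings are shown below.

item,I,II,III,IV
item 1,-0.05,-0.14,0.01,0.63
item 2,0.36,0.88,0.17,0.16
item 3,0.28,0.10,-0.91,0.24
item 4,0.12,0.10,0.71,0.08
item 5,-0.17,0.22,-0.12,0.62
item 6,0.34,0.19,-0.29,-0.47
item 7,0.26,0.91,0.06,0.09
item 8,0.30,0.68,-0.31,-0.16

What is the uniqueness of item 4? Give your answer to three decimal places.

h² = 0.12² + 0.10² + 0.71² + 0.08² = 0.0144 + 0.0100 + 0.5041 + 0.0064 = 0.5349
Uniqueness u² = 1 − h² = 1 − 0.5349 = 0.4651

0.465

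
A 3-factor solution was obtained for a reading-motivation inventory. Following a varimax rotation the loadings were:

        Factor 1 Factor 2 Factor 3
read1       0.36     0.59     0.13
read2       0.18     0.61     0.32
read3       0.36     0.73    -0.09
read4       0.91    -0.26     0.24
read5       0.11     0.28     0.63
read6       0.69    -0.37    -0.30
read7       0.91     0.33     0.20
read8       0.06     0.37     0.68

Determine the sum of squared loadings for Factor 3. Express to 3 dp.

1.174

SS loadings for Factor 3 = 0.13² + 0.32² + (-0.09)² + 0.24² + 0.63² + (-0.30)² + 0.20² + 0.68² = 0.0169 + 0.1024 + 0.0081 + 0.0576 + 0.3969 + 0.0900 + 0.0400 + 0.4624 = 1.1743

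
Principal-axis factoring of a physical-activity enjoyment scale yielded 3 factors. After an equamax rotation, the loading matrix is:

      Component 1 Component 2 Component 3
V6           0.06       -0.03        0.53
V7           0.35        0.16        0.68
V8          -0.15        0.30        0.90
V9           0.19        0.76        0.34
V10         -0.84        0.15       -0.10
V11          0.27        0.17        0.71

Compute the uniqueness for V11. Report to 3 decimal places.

0.394

h² = 0.27² + 0.17² + 0.71² = 0.0729 + 0.0289 + 0.5041 = 0.6059
Uniqueness u² = 1 − h² = 1 − 0.6059 = 0.3941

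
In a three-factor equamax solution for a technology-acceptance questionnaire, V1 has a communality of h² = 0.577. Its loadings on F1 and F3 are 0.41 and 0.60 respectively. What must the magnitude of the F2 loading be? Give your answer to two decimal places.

Under orthogonal rotation h² = Σλ², so λ_F2² = h² − (0.5281) = 0.577 − 0.5281 = 0.0489.
|λ| = √0.0489 = 0.2211.

0.22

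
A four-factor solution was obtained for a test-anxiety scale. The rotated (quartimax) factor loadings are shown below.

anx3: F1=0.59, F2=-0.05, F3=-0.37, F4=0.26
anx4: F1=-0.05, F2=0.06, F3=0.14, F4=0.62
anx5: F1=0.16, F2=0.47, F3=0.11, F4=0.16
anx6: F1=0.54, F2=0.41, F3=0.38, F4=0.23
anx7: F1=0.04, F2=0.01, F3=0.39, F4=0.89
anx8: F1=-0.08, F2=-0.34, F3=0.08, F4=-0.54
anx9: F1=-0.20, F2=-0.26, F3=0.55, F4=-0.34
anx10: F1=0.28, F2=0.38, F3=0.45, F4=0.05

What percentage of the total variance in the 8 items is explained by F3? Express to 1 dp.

SS loadings for F3 = (-0.37)² + 0.14² + 0.11² + 0.38² + 0.39² + 0.08² + 0.55² + 0.45² = 0.9765
With 8 standardized items, total variance = 8. Proportion = 0.9765/8 = 0.1221 → 12.21%.

12.2%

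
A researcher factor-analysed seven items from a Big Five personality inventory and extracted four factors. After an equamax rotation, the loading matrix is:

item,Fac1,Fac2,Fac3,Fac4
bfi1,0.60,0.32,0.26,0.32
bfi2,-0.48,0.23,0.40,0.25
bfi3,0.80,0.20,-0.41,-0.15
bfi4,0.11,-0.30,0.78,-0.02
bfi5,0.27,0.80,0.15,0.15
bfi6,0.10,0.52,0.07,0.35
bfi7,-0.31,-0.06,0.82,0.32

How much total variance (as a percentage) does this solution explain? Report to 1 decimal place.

68.0%

SS loadings by factor: 1.4215, 1.1993, 1.7039, 0.4352; total = 4.7599.
Total variance with 7 standardized items is 7, so the solution explains 4.7599/7 = 0.6800 = 68.00%.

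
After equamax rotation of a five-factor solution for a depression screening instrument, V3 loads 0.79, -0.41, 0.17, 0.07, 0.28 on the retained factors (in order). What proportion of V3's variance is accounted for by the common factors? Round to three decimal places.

0.904

h² = 0.79² + (-0.41)² + 0.17² + 0.07² + 0.28² = 0.6241 + 0.1681 + 0.0289 + 0.0049 + 0.0784 = 0.9044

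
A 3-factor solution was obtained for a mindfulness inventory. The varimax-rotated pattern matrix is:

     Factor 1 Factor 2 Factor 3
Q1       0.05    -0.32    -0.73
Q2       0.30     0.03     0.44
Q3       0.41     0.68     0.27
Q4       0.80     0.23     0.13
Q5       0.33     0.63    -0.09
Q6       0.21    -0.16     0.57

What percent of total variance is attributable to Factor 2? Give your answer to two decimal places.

17.35%

SS loadings for Factor 2 = (-0.32)² + 0.03² + 0.68² + 0.23² + 0.63² + (-0.16)² = 1.0411
With 6 standardized items, total variance = 6. Proportion = 1.0411/6 = 0.1735 → 17.35%.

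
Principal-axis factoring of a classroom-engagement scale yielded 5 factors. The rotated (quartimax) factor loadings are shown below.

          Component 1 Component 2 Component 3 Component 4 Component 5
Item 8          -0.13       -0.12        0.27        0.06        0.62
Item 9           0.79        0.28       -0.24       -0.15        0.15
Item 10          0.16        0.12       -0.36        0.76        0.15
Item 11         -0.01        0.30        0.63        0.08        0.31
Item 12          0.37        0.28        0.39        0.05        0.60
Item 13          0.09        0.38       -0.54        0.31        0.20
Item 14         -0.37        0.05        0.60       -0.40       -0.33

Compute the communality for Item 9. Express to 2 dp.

0.81

h² = 0.79² + 0.28² + (-0.24)² + (-0.15)² + 0.15² = 0.6241 + 0.0784 + 0.0576 + 0.0225 + 0.0225 = 0.8051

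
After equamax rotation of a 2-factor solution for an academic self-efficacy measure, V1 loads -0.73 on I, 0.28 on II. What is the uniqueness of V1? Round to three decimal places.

h² = (-0.73)² + 0.28² = 0.5329 + 0.0784 = 0.6113
Uniqueness u² = 1 − h² = 1 − 0.6113 = 0.3887

0.389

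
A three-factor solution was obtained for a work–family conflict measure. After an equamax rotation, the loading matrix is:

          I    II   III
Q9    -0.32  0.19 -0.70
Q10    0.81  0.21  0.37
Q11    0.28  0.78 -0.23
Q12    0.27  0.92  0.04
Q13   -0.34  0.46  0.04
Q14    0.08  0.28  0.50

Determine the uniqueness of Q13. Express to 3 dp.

0.671

h² = (-0.34)² + 0.46² + 0.04² = 0.1156 + 0.2116 + 0.0016 = 0.3288
Uniqueness u² = 1 − h² = 1 − 0.3288 = 0.6712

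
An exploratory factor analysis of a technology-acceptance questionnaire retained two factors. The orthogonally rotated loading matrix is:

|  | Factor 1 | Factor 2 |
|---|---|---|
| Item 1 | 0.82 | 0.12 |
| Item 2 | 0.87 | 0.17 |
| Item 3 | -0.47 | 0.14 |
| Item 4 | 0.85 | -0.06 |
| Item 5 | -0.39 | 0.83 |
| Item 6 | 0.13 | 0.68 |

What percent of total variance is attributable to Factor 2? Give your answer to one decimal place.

20.3%

SS loadings for Factor 2 = 0.12² + 0.17² + 0.14² + (-0.06)² + 0.83² + 0.68² = 1.2178
With 6 standardized items, total variance = 6. Proportion = 1.2178/6 = 0.2030 → 20.30%.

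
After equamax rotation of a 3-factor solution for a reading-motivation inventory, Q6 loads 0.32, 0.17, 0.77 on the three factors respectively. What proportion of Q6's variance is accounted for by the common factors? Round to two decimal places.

0.72

h² = 0.32² + 0.17² + 0.77² = 0.1024 + 0.0289 + 0.5929 = 0.7242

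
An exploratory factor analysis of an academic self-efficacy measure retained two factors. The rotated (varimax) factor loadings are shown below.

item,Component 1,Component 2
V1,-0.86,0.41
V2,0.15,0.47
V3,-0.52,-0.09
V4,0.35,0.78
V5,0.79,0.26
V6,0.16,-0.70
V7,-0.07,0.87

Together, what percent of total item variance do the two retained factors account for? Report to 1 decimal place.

Communalities: 0.9077, 0.2434, 0.2785, 0.7309, 0.6917, 0.5156, 0.7618; Σh² = 4.1296.
Total variance with 7 standardized items is 7, so the solution explains 4.1296/7 = 0.5899 = 58.99%.

59.0%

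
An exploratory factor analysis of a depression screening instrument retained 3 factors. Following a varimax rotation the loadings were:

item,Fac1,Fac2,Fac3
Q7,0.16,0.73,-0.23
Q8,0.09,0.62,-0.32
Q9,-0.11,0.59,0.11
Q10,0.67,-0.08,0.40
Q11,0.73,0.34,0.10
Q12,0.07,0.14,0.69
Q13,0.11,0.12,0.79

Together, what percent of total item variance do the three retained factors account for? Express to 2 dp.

Communalities: 0.6114, 0.4949, 0.3723, 0.6153, 0.6585, 0.5006, 0.6506; Σh² = 3.9036.
Total variance with 7 standardized items is 7, so the solution explains 3.9036/7 = 0.5577 = 55.77%.

55.77%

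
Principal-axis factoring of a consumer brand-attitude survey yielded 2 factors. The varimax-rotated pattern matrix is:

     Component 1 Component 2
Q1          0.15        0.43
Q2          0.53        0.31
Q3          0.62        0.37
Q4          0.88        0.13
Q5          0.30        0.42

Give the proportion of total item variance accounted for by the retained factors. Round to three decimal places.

0.433

SS loadings by factor: 1.5522, 0.6112; total = 2.1634.
Total variance with 5 standardized items is 5, so the solution explains 2.1634/5 = 0.4327.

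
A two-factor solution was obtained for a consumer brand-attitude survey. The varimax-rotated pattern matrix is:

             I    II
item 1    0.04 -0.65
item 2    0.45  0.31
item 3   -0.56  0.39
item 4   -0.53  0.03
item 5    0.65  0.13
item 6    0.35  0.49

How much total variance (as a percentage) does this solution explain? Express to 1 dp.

37.9%

Communalities: 0.4241, 0.2986, 0.4657, 0.2818, 0.4394, 0.3626; Σh² = 2.2722.
Total variance with 6 standardized items is 6, so the solution explains 2.2722/6 = 0.3787 = 37.87%.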